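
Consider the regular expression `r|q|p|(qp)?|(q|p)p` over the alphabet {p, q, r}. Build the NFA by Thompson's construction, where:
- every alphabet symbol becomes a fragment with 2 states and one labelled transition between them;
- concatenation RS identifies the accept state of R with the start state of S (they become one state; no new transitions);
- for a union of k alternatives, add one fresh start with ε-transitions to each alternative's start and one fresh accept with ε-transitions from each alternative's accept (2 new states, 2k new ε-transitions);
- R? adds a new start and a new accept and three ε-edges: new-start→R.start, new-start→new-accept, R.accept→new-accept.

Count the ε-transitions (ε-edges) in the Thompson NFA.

17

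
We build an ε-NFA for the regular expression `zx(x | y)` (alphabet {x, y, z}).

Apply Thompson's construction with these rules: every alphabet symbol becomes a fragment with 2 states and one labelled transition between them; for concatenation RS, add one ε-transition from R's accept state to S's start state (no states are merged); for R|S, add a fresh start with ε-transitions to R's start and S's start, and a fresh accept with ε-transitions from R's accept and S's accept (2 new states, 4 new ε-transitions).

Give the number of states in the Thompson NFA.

Building bottom-up:
Each of the 4 symbol leaves contributes a 2-state fragment.
  x | y — 6 states
  zx(x | y) — 10 states

10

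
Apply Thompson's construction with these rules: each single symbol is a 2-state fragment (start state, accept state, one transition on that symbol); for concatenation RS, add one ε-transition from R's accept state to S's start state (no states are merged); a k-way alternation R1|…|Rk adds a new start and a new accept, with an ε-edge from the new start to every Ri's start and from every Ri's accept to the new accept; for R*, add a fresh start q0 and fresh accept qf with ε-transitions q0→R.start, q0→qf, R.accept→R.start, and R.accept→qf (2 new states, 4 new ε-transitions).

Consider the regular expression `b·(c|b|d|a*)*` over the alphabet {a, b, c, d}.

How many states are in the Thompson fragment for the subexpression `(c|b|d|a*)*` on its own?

Fragment for `(c|b|d|a*)*`:
Each of the 4 symbol leaves contributes a 2-state fragment.
  a* — 4 states
  c|b|d|a* — 12 states
  (c|b|d|a*)* — 14 states

14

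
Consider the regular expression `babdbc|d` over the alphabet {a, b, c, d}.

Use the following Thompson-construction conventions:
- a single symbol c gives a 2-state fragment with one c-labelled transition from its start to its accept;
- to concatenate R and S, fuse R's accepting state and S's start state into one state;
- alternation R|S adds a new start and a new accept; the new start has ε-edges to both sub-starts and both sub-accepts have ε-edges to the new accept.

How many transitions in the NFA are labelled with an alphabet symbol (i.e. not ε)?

7

Recursing over subexpressions:
Each of the 7 symbol leaves contributes exactly 1 symbol transition.
  babdbc : 6 symbol transitions
  babdbc|d : 7 symbol transitions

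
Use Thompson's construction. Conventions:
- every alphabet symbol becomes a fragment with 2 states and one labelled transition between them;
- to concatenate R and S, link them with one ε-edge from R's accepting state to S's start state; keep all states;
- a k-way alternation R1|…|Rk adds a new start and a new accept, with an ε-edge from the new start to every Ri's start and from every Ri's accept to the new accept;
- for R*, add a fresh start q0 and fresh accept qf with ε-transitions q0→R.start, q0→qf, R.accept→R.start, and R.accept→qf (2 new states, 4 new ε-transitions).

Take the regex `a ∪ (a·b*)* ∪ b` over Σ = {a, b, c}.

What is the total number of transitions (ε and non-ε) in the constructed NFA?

19

Recursing over subexpressions:
Each of the 4 symbol leaves contributes 1 transition (1 symbol, 0 ε).
  b* = 5 transitions (1 symbol, 4 ε)
  a·b* = 7 transitions (2 symbol, 5 ε)
  (a·b*)* = 11 transitions (2 symbol, 9 ε)
  a ∪ (a·b*)* ∪ b = 19 transitions (4 symbol, 15 ε)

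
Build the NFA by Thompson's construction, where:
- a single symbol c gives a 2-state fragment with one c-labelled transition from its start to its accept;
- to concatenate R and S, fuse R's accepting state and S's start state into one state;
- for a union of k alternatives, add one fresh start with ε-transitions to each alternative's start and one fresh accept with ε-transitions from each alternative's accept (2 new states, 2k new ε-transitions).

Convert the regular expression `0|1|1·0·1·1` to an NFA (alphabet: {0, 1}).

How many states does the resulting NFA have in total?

By structural recursion:
Each of the 6 symbol leaves contributes a 2-state fragment.
  1·0·1·1 → 5 states
  0|1|1·0·1·1 → 11 states

11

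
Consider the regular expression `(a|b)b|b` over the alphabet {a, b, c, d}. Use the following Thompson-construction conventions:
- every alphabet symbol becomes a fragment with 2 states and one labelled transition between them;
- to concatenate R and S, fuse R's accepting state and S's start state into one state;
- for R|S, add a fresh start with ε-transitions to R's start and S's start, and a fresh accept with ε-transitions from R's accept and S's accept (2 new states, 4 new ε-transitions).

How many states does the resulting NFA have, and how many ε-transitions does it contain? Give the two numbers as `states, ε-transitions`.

Building bottom-up:
Each of the 4 symbol leaves contributes 2 states and 0 ε-transitions.
  a|b : 6 states, 4 ε-transitions
  (a|b)b : 7 states, 4 ε-transitions
  (a|b)b|b : 11 states, 8 ε-transitions

11, 8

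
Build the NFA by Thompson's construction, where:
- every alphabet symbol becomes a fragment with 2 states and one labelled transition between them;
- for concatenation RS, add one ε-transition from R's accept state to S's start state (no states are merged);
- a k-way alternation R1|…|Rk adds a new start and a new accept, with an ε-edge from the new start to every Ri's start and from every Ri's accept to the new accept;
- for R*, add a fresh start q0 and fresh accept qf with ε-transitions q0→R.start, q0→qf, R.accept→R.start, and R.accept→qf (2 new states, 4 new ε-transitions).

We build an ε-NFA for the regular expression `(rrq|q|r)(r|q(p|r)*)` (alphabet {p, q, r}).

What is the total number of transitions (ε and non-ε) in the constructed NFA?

Recursing over subexpressions:
Each of the 9 symbol leaves contributes 1 transition (1 symbol, 0 ε).
  rrq : 5 transitions (3 symbol, 2 ε)
  rrq|q|r : 13 transitions (5 symbol, 8 ε)
  p|r : 6 transitions (2 symbol, 4 ε)
  (p|r)* : 10 transitions (2 symbol, 8 ε)
  q(p|r)* : 12 transitions (3 symbol, 9 ε)
  r|q(p|r)* : 17 transitions (4 symbol, 13 ε)
  (rrq|q|r)(r|q(p|r)*) : 31 transitions (9 symbol, 22 ε)

31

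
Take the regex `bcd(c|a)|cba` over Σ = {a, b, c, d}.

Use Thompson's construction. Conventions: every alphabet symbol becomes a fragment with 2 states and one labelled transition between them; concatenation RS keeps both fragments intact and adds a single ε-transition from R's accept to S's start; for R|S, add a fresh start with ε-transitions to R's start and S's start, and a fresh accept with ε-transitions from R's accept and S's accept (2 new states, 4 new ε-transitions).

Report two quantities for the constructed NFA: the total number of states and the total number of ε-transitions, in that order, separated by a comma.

20, 13

Bottom-up over the parse tree:
Each of the 8 symbol leaves contributes 2 states and 0 ε-transitions.
  c|a — 6 states, 4 ε-transitions
  bcd(c|a) — 12 states, 7 ε-transitions
  cba — 6 states, 2 ε-transitions
  bcd(c|a)|cba — 20 states, 13 ε-transitions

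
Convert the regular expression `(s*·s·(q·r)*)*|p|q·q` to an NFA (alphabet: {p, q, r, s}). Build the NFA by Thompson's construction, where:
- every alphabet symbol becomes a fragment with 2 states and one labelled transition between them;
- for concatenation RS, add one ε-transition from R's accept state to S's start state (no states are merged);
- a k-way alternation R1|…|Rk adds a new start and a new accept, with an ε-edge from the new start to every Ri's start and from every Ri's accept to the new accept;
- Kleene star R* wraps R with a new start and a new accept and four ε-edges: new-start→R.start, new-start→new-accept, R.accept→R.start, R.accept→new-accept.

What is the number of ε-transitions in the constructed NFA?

By structural recursion:
Each of the 7 symbol leaves contributes 0 ε-transitions.
  s* → 4 ε-transitions
  q·r → 1 ε-transition
  (q·r)* → 5 ε-transitions
  s*·s·(q·r)* → 11 ε-transitions
  (s*·s·(q·r)*)* → 15 ε-transitions
  q·q → 1 ε-transition
  (s*·s·(q·r)*)*|p|q·q → 22 ε-transitions

22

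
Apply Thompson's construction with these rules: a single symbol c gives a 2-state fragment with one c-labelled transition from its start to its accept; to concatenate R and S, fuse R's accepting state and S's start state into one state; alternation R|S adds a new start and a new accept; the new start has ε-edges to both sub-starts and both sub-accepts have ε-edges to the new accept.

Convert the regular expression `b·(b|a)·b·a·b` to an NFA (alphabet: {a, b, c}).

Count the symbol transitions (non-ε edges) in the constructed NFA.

Bottom-up over the parse tree:
Each of the 6 symbol leaves contributes exactly 1 symbol transition.
  b|a : 2 symbol transitions
  b·(b|a)·b·a·b : 6 symbol transitions

6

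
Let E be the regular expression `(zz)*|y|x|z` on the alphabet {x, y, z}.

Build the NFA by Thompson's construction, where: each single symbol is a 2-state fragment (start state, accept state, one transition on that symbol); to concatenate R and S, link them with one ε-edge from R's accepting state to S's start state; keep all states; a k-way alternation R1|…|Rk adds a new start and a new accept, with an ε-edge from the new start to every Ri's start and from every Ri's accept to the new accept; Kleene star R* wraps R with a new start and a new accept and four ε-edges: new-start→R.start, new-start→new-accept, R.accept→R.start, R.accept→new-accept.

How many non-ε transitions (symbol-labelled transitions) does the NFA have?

5

Building bottom-up:
Each of the 5 symbol leaves contributes exactly 1 symbol transition.
  zz → 2 symbol transitions
  (zz)* → 2 symbol transitions
  (zz)*|y|x|z → 5 symbol transitions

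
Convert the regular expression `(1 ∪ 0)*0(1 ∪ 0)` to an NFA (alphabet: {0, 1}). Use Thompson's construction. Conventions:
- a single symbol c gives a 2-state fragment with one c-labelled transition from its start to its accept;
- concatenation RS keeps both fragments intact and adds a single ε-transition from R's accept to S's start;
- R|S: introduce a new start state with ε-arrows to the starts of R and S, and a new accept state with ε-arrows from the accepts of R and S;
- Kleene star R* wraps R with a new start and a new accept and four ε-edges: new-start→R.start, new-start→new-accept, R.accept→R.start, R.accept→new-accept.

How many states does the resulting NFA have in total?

16

Per subexpression:
Each of the 5 symbol leaves contributes a 2-state fragment.
  1 ∪ 0 = 6 states
  (1 ∪ 0)* = 8 states
  1 ∪ 0 = 6 states
  (1 ∪ 0)*0(1 ∪ 0) = 16 states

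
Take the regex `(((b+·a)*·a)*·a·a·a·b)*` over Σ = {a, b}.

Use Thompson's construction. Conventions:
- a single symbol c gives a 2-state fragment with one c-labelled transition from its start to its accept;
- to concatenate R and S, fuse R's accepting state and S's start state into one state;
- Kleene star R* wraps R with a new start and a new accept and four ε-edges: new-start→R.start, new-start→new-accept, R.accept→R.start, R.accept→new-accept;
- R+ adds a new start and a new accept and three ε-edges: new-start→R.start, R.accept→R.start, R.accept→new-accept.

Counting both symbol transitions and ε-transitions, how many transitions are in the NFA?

22

Per subexpression:
Each of the 7 symbol leaves contributes 1 transition (1 symbol, 0 ε).
  b+ → 4 transitions (1 symbol, 3 ε)
  b+·a → 5 transitions (2 symbol, 3 ε)
  (b+·a)* → 9 transitions (2 symbol, 7 ε)
  (b+·a)*·a → 10 transitions (3 symbol, 7 ε)
  ((b+·a)*·a)* → 14 transitions (3 symbol, 11 ε)
  ((b+·a)*·a)*·a·a·a·b → 18 transitions (7 symbol, 11 ε)
  (((b+·a)*·a)*·a·a·a·b)* → 22 transitions (7 symbol, 15 ε)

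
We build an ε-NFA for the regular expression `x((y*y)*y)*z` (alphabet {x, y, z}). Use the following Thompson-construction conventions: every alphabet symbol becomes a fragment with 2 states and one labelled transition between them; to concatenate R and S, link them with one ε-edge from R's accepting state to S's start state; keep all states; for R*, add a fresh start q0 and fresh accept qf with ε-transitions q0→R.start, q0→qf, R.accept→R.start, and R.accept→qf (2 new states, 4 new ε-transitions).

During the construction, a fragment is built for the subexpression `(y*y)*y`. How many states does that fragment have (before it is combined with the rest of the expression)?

Fragment for `(y*y)*y`:
Each of the 3 symbol leaves contributes a 2-state fragment.
  y* → 4 states
  y*y → 6 states
  (y*y)* → 8 states
  (y*y)*y → 10 states

10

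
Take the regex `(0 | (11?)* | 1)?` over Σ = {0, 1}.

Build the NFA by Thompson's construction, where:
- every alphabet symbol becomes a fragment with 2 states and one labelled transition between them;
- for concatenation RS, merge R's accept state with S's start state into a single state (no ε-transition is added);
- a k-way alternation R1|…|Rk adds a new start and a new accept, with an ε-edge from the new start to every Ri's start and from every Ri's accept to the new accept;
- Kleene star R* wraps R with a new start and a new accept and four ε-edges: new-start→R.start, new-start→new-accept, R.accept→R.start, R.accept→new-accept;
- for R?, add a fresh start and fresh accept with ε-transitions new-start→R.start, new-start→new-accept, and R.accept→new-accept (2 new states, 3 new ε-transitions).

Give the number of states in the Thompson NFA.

15

By structural recursion:
Each of the 4 symbol leaves contributes a 2-state fragment.
  1? — 4 states
  11? — 5 states
  (11?)* — 7 states
  0 | (11?)* | 1 — 13 states
  (0 | (11?)* | 1)? — 15 states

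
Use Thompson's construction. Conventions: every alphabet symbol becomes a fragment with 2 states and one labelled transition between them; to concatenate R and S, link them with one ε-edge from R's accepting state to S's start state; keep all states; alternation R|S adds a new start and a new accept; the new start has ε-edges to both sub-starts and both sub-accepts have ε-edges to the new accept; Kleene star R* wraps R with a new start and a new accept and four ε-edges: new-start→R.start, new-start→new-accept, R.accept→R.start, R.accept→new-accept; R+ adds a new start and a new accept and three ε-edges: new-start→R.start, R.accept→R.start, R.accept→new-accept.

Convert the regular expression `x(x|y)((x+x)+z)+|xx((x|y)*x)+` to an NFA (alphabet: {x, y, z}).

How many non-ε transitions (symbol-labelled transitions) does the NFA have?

11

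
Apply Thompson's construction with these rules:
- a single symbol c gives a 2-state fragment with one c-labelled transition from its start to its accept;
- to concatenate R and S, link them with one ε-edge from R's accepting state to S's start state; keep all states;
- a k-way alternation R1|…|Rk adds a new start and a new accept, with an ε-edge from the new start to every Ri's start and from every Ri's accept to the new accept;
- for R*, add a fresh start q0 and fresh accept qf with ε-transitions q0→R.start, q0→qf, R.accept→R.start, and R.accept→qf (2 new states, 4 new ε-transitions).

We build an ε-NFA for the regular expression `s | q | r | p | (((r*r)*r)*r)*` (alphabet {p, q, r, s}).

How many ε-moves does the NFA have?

Building bottom-up:
Each of the 8 symbol leaves contributes 0 ε-transitions.
  r* — 4 ε-transitions
  r*r — 5 ε-transitions
  (r*r)* — 9 ε-transitions
  (r*r)*r — 10 ε-transitions
  ((r*r)*r)* — 14 ε-transitions
  ((r*r)*r)*r — 15 ε-transitions
  (((r*r)*r)*r)* — 19 ε-transitions
  s | q | r | p | (((r*r)*r)*r)* — 29 ε-transitions

29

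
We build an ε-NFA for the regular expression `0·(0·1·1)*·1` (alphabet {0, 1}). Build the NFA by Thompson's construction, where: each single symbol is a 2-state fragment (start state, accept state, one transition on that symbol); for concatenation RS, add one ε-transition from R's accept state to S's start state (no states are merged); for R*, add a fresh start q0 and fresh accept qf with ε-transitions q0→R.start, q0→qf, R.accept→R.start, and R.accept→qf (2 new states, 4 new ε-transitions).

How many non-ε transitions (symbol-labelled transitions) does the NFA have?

5

Per subexpression:
Each of the 5 symbol leaves contributes exactly 1 symbol transition.
  0·1·1 : 3 symbol transitions
  (0·1·1)* : 3 symbol transitions
  0·(0·1·1)*·1 : 5 symbol transitions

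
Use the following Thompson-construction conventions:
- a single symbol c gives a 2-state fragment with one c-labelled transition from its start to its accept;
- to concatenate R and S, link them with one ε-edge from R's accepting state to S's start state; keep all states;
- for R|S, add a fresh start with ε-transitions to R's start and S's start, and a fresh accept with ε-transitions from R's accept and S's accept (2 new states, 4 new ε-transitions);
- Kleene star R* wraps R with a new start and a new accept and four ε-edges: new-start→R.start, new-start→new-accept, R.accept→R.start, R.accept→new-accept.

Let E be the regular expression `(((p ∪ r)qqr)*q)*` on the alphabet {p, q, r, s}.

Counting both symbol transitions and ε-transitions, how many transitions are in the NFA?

Bottom-up over the parse tree:
Each of the 6 symbol leaves contributes 1 transition (1 symbol, 0 ε).
  p ∪ r → 6 transitions (2 symbol, 4 ε)
  (p ∪ r)qqr → 12 transitions (5 symbol, 7 ε)
  ((p ∪ r)qqr)* → 16 transitions (5 symbol, 11 ε)
  ((p ∪ r)qqr)*q → 18 transitions (6 symbol, 12 ε)
  (((p ∪ r)qqr)*q)* → 22 transitions (6 symbol, 16 ε)

22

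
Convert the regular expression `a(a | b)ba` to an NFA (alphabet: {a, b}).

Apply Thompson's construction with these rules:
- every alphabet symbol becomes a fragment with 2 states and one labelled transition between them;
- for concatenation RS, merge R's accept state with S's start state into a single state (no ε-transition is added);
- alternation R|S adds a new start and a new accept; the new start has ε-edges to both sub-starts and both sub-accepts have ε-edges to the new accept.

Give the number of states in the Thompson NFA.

9

Bottom-up over the parse tree:
Each of the 5 symbol leaves contributes a 2-state fragment.
  a | b → 6 states
  a(a | b)ba → 9 states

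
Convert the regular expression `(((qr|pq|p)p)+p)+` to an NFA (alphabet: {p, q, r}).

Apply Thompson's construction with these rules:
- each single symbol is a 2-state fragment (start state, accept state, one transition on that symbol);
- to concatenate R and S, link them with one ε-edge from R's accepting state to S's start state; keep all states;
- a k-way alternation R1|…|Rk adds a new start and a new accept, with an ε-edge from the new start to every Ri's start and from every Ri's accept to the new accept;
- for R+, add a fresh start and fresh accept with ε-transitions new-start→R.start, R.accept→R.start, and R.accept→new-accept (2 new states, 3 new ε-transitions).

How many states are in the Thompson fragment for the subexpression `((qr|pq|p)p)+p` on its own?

Fragment for `((qr|pq|p)p)+p`:
Each of the 7 symbol leaves contributes a 2-state fragment.
  qr = 4 states
  pq = 4 states
  qr|pq|p = 12 states
  (qr|pq|p)p = 14 states
  ((qr|pq|p)p)+ = 16 states
  ((qr|pq|p)p)+p = 18 states

18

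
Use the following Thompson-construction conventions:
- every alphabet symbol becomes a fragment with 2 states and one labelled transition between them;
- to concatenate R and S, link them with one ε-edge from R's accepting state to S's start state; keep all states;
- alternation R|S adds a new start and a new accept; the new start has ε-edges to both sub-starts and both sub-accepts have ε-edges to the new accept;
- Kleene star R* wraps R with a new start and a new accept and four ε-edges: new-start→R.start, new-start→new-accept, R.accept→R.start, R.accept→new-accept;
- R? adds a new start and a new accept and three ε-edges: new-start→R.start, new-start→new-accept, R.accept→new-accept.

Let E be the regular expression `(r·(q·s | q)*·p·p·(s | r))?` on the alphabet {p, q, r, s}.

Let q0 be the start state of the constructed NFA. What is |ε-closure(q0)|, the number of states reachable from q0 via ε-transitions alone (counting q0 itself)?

3

Let C(F) = |ε-closure(F.start)| within fragment F, and note whether F accepts ε. Symbol fragments have C = 1 and do not accept ε. Then:
  q·s → C equals the left operand's closure size = 1 (its accept is not ε-reachable, so the closure stops there)
  q·s | q → new start ε-reaches every alternative's start; none of them accept ε, so the new accept is not reached: C = 1 + 1 + 1 = 3
  (q·s | q)* → C = 1 (new start) + 3 (body) + 1 (new accept) = 5
  s | r → C = 1 + 1 + 1 = 3 (the new accept is not ε-reachable since no branch accepts ε)
  r·(q·s | q)*·p·p·(s | r) → C equals the left operand's closure size = 1 (its accept is not ε-reachable, so the closure stops there)
  (r·(q·s | q)*·p·p·(s | r))? → new start has ε-edges to the inner start and to the new accept, so C = 2 + 1 = 3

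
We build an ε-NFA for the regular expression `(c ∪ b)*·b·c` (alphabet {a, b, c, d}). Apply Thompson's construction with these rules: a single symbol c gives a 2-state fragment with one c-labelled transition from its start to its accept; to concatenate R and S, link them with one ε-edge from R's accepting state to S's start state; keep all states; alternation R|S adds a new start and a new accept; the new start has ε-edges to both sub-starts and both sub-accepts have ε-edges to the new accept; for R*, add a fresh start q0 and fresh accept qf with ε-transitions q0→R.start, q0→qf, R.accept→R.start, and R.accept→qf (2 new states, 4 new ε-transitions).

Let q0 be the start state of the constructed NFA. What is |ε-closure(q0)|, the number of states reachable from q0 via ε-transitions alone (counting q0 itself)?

6

Work bottom-up. For each fragment F, track |ε-closure(F.start)| and whether F's accept lies in that closure (i.e. whether F accepts ε). A single-symbol fragment has closure size 1 and does not accept ε.
  c ∪ b — new start ε-reaches every alternative's start; none of them accept ε, so the new accept is not reached: |closure| = 1 + 1 + 1 = 3
  (c ∪ b)* — the star's fresh start ε-reaches both the body's start and the fresh accept: |closure| = 2 + 3 = 5
  (c ∪ b)*·b·c — the left operand accepts ε, so the closure extends into the next operand (via the concat ε-link); |closure| = 5 + 1 = 6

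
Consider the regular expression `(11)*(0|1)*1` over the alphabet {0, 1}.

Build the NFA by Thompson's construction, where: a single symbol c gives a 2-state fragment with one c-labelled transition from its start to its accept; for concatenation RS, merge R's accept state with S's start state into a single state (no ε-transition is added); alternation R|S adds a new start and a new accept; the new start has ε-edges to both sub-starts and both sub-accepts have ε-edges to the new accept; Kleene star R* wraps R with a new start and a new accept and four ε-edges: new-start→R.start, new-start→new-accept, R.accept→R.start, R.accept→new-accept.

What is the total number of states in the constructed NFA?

Recursing over subexpressions:
Each of the 5 symbol leaves contributes a 2-state fragment.
  11 : 3 states
  (11)* : 5 states
  0|1 : 6 states
  (0|1)* : 8 states
  (11)*(0|1)*1 : 13 states

13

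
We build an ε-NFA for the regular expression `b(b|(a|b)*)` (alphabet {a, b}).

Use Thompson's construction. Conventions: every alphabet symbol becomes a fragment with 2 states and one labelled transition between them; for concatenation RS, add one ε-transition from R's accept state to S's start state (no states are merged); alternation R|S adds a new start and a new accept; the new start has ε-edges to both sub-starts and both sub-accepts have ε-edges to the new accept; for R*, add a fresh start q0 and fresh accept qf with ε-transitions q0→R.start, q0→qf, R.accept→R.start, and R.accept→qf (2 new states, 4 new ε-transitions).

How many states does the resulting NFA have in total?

14

Per subexpression:
Each of the 4 symbol leaves contributes a 2-state fragment.
  a|b → 6 states
  (a|b)* → 8 states
  b|(a|b)* → 12 states
  b(b|(a|b)*) → 14 states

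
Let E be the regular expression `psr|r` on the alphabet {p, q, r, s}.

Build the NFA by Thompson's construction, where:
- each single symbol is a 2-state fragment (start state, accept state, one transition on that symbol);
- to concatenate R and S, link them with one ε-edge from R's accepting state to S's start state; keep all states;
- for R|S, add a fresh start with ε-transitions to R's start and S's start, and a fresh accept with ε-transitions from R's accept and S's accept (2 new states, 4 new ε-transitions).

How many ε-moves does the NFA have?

By structural recursion:
Each of the 4 symbol leaves contributes 0 ε-transitions.
  psr : 2 ε-transitions
  psr|r : 6 ε-transitions

6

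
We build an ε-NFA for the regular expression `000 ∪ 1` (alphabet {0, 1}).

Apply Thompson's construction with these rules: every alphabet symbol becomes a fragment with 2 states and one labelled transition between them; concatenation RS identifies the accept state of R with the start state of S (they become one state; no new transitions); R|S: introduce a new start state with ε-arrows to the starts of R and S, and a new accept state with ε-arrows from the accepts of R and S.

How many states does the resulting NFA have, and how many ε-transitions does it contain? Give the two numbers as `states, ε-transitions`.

Recursing over subexpressions:
Each of the 4 symbol leaves contributes 2 states and 0 ε-transitions.
  000 : 4 states, 0 ε-transitions
  000 ∪ 1 : 8 states, 4 ε-transitions

8, 4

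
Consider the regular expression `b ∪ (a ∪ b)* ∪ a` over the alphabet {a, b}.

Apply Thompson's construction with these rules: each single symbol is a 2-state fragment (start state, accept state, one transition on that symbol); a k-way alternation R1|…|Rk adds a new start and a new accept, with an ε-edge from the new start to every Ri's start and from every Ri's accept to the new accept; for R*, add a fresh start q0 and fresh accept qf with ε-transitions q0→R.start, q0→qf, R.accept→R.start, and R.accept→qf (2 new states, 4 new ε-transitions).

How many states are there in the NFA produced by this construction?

Building bottom-up:
Each of the 4 symbol leaves contributes a 2-state fragment.
  a ∪ b = 6 states
  (a ∪ b)* = 8 states
  b ∪ (a ∪ b)* ∪ a = 14 states

14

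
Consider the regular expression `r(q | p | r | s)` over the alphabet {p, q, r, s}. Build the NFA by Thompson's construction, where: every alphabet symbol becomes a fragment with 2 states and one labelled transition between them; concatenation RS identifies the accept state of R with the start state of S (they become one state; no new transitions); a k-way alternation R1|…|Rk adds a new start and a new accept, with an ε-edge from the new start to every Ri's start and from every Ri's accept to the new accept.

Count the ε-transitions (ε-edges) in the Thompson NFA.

8

Building bottom-up:
Each of the 5 symbol leaves contributes 0 ε-transitions.
  q | p | r | s — 8 ε-transitions
  r(q | p | r | s) — 8 ε-transitions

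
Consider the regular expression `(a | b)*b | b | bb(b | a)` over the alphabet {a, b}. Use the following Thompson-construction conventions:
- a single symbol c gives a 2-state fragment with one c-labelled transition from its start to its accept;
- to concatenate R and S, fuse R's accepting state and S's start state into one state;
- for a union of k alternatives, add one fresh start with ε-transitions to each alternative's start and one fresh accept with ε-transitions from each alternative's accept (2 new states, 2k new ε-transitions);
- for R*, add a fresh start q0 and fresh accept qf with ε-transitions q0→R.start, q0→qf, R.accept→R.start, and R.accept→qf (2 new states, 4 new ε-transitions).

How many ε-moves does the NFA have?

Recursing over subexpressions:
Each of the 8 symbol leaves contributes 0 ε-transitions.
  a | b : 4 ε-transitions
  (a | b)* : 8 ε-transitions
  (a | b)*b : 8 ε-transitions
  b | a : 4 ε-transitions
  bb(b | a) : 4 ε-transitions
  (a | b)*b | b | bb(b | a) : 18 ε-transitions

18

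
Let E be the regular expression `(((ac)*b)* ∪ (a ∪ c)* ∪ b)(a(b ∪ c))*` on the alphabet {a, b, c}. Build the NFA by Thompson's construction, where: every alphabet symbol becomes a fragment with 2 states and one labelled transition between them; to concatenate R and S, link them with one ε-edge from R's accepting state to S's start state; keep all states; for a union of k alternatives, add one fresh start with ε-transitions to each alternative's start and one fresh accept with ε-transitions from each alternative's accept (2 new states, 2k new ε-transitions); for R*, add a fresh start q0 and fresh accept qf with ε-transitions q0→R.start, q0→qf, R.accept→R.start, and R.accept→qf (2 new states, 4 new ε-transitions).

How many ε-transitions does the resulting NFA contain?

34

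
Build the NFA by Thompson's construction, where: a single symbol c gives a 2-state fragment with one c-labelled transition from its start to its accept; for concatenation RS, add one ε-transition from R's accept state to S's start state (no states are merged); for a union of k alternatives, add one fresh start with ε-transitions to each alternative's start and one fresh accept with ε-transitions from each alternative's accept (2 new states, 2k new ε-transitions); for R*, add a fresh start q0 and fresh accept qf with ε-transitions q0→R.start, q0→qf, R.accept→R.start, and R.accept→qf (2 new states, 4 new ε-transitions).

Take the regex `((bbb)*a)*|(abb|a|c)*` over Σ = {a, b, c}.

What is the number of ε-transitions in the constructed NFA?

27

Bottom-up over the parse tree:
Each of the 9 symbol leaves contributes 0 ε-transitions.
  bbb = 2 ε-transitions
  (bbb)* = 6 ε-transitions
  (bbb)*a = 7 ε-transitions
  ((bbb)*a)* = 11 ε-transitions
  abb = 2 ε-transitions
  abb|a|c = 8 ε-transitions
  (abb|a|c)* = 12 ε-transitions
  ((bbb)*a)*|(abb|a|c)* = 27 ε-transitions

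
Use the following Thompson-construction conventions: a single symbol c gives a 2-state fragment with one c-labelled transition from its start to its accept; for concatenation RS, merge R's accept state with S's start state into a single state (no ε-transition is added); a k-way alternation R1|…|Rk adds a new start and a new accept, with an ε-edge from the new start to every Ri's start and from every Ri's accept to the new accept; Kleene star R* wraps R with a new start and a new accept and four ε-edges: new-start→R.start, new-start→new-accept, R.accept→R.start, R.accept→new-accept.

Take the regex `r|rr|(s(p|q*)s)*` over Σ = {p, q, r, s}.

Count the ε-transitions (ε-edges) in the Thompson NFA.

18

Recursing over subexpressions:
Each of the 7 symbol leaves contributes 0 ε-transitions.
  rr = 0 ε-transitions
  q* = 4 ε-transitions
  p|q* = 8 ε-transitions
  s(p|q*)s = 8 ε-transitions
  (s(p|q*)s)* = 12 ε-transitions
  r|rr|(s(p|q*)s)* = 18 ε-transitions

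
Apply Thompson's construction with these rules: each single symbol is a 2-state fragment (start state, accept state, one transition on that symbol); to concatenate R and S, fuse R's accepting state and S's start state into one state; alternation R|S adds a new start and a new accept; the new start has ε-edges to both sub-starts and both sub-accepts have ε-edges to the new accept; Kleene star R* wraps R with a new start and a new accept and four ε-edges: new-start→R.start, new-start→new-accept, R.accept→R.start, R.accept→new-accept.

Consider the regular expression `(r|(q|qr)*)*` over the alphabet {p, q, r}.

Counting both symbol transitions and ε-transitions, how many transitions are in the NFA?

By structural recursion:
Each of the 4 symbol leaves contributes 1 transition (1 symbol, 0 ε).
  qr : 2 transitions (2 symbol, 0 ε)
  q|qr : 7 transitions (3 symbol, 4 ε)
  (q|qr)* : 11 transitions (3 symbol, 8 ε)
  r|(q|qr)* : 16 transitions (4 symbol, 12 ε)
  (r|(q|qr)*)* : 20 transitions (4 symbol, 16 ε)

20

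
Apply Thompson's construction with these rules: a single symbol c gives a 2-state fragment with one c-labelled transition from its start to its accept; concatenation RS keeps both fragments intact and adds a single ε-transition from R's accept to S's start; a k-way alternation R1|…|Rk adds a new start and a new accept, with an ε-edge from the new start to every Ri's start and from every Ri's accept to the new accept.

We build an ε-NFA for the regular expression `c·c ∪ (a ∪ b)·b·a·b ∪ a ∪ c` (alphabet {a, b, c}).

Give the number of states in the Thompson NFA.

22

Recursing over subexpressions:
Each of the 9 symbol leaves contributes a 2-state fragment.
  c·c → 4 states
  a ∪ b → 6 states
  (a ∪ b)·b·a·b → 12 states
  c·c ∪ (a ∪ b)·b·a·b ∪ a ∪ c → 22 states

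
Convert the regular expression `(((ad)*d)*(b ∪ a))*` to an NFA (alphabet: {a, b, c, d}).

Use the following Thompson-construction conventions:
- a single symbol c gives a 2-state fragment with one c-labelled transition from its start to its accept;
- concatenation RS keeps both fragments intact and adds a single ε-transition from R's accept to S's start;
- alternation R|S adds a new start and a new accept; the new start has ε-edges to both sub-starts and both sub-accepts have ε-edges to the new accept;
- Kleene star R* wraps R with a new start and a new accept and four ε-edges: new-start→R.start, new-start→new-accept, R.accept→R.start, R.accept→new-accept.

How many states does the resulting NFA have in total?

Building bottom-up:
Each of the 5 symbol leaves contributes a 2-state fragment.
  ad → 4 states
  (ad)* → 6 states
  (ad)*d → 8 states
  ((ad)*d)* → 10 states
  b ∪ a → 6 states
  ((ad)*d)*(b ∪ a) → 16 states
  (((ad)*d)*(b ∪ a))* → 18 states

18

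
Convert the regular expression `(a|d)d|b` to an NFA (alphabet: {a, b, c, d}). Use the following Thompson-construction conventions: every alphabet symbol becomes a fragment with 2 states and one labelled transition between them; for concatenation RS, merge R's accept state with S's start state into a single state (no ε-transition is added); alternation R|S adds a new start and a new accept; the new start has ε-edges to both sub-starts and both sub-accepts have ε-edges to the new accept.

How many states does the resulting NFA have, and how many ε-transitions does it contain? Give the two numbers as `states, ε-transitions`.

11, 8

Per subexpression:
Each of the 4 symbol leaves contributes 2 states and 0 ε-transitions.
  a|d — 6 states, 4 ε-transitions
  (a|d)d — 7 states, 4 ε-transitions
  (a|d)d|b — 11 states, 8 ε-transitions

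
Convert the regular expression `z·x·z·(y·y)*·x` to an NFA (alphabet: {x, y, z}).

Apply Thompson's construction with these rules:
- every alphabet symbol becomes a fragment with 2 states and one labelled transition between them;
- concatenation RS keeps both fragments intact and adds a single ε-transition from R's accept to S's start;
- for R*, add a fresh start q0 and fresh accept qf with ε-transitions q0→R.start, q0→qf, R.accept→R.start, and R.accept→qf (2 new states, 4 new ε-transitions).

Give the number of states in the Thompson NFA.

Recursing over subexpressions:
Each of the 6 symbol leaves contributes a 2-state fragment.
  y·y : 4 states
  (y·y)* : 6 states
  z·x·z·(y·y)*·x : 14 states

14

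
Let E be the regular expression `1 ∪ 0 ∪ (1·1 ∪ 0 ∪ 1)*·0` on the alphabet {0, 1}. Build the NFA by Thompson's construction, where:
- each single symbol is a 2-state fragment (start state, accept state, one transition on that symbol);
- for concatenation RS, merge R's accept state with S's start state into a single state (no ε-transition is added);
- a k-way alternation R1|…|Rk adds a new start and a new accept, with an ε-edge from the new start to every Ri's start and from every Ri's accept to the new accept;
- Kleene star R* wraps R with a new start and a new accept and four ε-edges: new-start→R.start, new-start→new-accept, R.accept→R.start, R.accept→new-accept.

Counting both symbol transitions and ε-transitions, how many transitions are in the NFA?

23

By structural recursion:
Each of the 7 symbol leaves contributes 1 transition (1 symbol, 0 ε).
  1·1 — 2 transitions (2 symbol, 0 ε)
  1·1 ∪ 0 ∪ 1 — 10 transitions (4 symbol, 6 ε)
  (1·1 ∪ 0 ∪ 1)* — 14 transitions (4 symbol, 10 ε)
  (1·1 ∪ 0 ∪ 1)*·0 — 15 transitions (5 symbol, 10 ε)
  1 ∪ 0 ∪ (1·1 ∪ 0 ∪ 1)*·0 — 23 transitions (7 symbol, 16 ε)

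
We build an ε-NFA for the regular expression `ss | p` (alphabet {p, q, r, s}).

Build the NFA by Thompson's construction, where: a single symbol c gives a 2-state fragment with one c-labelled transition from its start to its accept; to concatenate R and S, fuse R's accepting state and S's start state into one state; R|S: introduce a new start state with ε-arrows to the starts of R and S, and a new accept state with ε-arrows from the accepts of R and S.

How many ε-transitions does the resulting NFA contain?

Recursing over subexpressions:
Each of the 3 symbol leaves contributes 0 ε-transitions.
  ss — 0 ε-transitions
  ss | p — 4 ε-transitions

4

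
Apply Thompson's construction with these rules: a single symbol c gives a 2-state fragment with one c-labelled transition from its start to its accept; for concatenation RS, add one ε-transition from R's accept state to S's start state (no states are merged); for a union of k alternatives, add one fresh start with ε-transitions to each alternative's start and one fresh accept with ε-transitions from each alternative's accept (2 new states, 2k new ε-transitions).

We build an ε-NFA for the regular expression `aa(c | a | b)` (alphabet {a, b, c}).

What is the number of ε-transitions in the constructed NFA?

Per subexpression:
Each of the 5 symbol leaves contributes 0 ε-transitions.
  c | a | b — 6 ε-transitions
  aa(c | a | b) — 8 ε-transitions

8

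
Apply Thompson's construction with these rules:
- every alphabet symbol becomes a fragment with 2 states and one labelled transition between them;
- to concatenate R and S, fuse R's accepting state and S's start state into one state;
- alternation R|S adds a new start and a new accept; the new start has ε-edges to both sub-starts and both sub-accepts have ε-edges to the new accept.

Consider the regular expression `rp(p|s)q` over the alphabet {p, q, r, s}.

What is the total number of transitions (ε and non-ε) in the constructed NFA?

Bottom-up over the parse tree:
Each of the 5 symbol leaves contributes 1 transition (1 symbol, 0 ε).
  p|s — 6 transitions (2 symbol, 4 ε)
  rp(p|s)q — 9 transitions (5 symbol, 4 ε)

9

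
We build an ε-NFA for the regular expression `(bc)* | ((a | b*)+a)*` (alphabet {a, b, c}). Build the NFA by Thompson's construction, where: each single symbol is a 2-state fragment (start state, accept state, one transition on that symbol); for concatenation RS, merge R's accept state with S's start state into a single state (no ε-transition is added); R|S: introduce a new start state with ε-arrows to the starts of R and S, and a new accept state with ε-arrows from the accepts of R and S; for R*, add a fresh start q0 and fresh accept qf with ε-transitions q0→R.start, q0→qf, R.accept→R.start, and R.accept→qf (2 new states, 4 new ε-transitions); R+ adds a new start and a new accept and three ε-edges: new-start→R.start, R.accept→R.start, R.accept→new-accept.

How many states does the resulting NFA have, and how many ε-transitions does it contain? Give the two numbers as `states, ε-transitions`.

Building bottom-up:
Each of the 5 symbol leaves contributes 2 states and 0 ε-transitions.
  bc — 3 states, 0 ε-transitions
  (bc)* — 5 states, 4 ε-transitions
  b* — 4 states, 4 ε-transitions
  a | b* — 8 states, 8 ε-transitions
  (a | b*)+ — 10 states, 11 ε-transitions
  (a | b*)+a — 11 states, 11 ε-transitions
  ((a | b*)+a)* — 13 states, 15 ε-transitions
  (bc)* | ((a | b*)+a)* — 20 states, 23 ε-transitions

20, 23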